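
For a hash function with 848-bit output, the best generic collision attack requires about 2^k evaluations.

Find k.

Step 1: The hash has a 848-bit output.
Step 2: Collision resistance means it should be infeasible to find any x != y with h(x) = h(y).
By the birthday bound, a generic collision search succeeds after about sqrt(2^848) = 2^(848/2) = 2^424 evaluations.
Step 3: Security level = 424 bits.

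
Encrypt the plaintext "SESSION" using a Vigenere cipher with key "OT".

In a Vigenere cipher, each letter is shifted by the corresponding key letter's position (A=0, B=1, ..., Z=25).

Step 1: Repeat key to match plaintext length:
  Plaintext: SESSION
  Key:       OTOTOTO
Step 2: Encrypt each letter:
  S(18) + O(14) = (18+14) mod 26 = 6 = G
  E(4) + T(19) = (4+19) mod 26 = 23 = X
  S(18) + O(14) = (18+14) mod 26 = 6 = G
  S(18) + T(19) = (18+19) mod 26 = 11 = L
  I(8) + O(14) = (8+14) mod 26 = 22 = W
  O(14) + T(19) = (14+19) mod 26 = 7 = H
  N(13) + O(14) = (13+14) mod 26 = 1 = B
Ciphertext: GXGLWHB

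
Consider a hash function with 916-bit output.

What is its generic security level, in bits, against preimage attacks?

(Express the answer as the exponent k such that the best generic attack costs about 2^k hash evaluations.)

Step 1: The hash has a 916-bit output.
Step 2: Preimage resistance means: given a digest h(x), it should be infeasible to find any input that hashes to it.
With a 916-bit output there are 2^916 possible digests, so a generic brute-force preimage search costs about 2^916 evaluations.
Step 3: Security level = 916 bits.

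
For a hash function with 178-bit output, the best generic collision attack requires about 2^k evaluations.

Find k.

Step 1: The hash has a 178-bit output.
Step 2: Collision resistance means it should be infeasible to find any x != y with h(x) = h(y).
By the birthday bound, a generic collision search succeeds after about sqrt(2^178) = 2^(178/2) = 2^89 evaluations.
Step 3: Security level = 89 bits.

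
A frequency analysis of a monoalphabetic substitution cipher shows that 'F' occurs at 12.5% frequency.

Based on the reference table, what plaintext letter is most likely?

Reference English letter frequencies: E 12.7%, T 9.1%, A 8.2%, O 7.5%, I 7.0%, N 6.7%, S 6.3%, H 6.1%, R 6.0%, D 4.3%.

Step 1: The observed frequency is 12.5%.
Step 2: Compare with English frequencies:
  E: 12.7% (difference: 0.2%) <-- closest
  T: 9.1% (difference: 3.4%)
  A: 8.2% (difference: 4.3%)
  O: 7.5% (difference: 5.0%)
  I: 7.0% (difference: 5.5%)
  N: 6.7% (difference: 5.8%)
  S: 6.3% (difference: 6.2%)
  H: 6.1% (difference: 6.4%)
  R: 6.0% (difference: 6.5%)
  D: 4.3% (difference: 8.2%)
Step 3: 'F' most likely represents 'E' (frequency 12.7%).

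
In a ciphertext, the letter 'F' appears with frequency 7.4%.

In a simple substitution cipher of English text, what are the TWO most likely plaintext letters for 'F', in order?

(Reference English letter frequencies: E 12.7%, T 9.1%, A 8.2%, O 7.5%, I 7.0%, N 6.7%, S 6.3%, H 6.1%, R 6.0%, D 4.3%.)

Step 1: Observed frequency of 'F' is 7.4%.
Step 2: Compute distances to each reference frequency and sort:
  O (7.5%): difference = 0.1% <-- BEST
  I (7.0%): difference = 0.4% <-- RUNNER-UP
  N (6.7%): difference = 0.7%
  A (8.2%): difference = 0.8%
  S (6.3%): difference = 1.1%
Step 3: Most likely is 'O' (7.5%, diff 0.1%); second most likely is 'I' (7.0%, diff 0.4%).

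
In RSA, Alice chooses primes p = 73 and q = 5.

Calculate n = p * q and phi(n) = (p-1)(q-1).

Step 1: n = p * q = 73 * 5 = 365.
Step 2: phi(n) = (p-1)(q-1) = 72 * 4 = 288.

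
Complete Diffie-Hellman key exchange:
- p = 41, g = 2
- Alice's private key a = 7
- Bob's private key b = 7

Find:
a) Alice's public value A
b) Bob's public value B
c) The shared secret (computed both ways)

Step 1: A = g^a mod p = 2^7 mod 41 = 5.
Step 2: B = g^b mod p = 2^7 mod 41 = 5.
Step 3: Alice computes s = B^a mod p = 5^7 mod 41 = 20.
Step 4: Bob computes s = A^b mod p = 5^7 mod 41 = 20.
Both sides agree: shared secret = 20.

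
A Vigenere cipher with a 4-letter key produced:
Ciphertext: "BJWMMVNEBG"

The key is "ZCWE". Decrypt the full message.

Step 1: Key 'ZCWE' has length 4. Extended key: ZCWEZCWEZC
Step 2: Decrypt each position:
  B(1) - Z(25) = 2 = C
  J(9) - C(2) = 7 = H
  W(22) - W(22) = 0 = A
  M(12) - E(4) = 8 = I
  M(12) - Z(25) = 13 = N
  V(21) - C(2) = 19 = T
  N(13) - W(22) = 17 = R
  E(4) - E(4) = 0 = A
  B(1) - Z(25) = 2 = C
  G(6) - C(2) = 4 = E
Plaintext: CHAINTRACE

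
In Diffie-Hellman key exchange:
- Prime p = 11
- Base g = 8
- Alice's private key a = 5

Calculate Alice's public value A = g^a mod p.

Step 1: A = g^a mod p = 8^5 mod 11.
  8^1 mod 11 = 8
  8^2 mod 11 = (8 * 8) mod 11 = 9
  8^3 mod 11 = (9 * 8) mod 11 = 6
  8^4 mod 11 = (6 * 8) mod 11 = 4
  8^5 mod 11 = (4 * 8) mod 11 = 10
Result: A = 10.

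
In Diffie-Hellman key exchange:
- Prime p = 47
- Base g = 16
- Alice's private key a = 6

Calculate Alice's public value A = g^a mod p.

Step 1: A = g^a mod p = 16^6 mod 47.
  16^1 mod 47 = 16
  16^2 mod 47 = (16 * 16) mod 47 = 21
  16^3 mod 47 = (21 * 16) mod 47 = 7
  16^4 mod 47 = (7 * 16) mod 47 = 18
  16^5 mod 47 = (18 * 16) mod 47 = 6
  16^6 mod 47 = (6 * 16) mod 47 = 2
Result: A = 2.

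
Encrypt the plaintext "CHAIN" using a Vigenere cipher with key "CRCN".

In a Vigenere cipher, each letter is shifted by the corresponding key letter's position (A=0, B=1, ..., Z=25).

Step 1: Repeat key to match plaintext length:
  Plaintext: CHAIN
  Key:       CRCNC
Step 2: Encrypt each letter:
  C(2) + C(2) = (2+2) mod 26 = 4 = E
  H(7) + R(17) = (7+17) mod 26 = 24 = Y
  A(0) + C(2) = (0+2) mod 26 = 2 = C
  I(8) + N(13) = (8+13) mod 26 = 21 = V
  N(13) + C(2) = (13+2) mod 26 = 15 = P
Ciphertext: EYCVP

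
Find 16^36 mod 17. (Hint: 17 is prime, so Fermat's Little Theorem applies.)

Step 1: Since 17 is prime, by Fermat's Little Theorem: 16^16 = 1 (mod 17).
Step 2: Reduce exponent: 36 mod 16 = 4.
Step 3: So 16^36 = 16^4 (mod 17).
Step 4: 16^4 mod 17 = 1.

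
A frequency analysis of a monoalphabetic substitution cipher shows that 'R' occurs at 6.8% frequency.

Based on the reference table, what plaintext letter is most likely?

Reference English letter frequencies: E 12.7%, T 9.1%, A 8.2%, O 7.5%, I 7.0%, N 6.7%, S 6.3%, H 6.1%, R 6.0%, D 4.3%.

Step 1: The observed frequency is 6.8%.
Step 2: Compare with English frequencies:
  E: 12.7% (difference: 5.9%)
  T: 9.1% (difference: 2.3%)
  A: 8.2% (difference: 1.4%)
  O: 7.5% (difference: 0.7%)
  I: 7.0% (difference: 0.2%)
  N: 6.7% (difference: 0.1%) <-- closest
  S: 6.3% (difference: 0.5%)
  H: 6.1% (difference: 0.7%)
  R: 6.0% (difference: 0.8%)
  D: 4.3% (difference: 2.5%)
Step 3: 'R' most likely represents 'N' (frequency 6.7%).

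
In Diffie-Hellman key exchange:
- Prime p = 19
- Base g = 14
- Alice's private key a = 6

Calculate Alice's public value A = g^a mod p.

Step 1: A = g^a mod p = 14^6 mod 19.
  14^1 mod 19 = 14
  14^2 mod 19 = (14 * 14) mod 19 = 6
  14^3 mod 19 = (6 * 14) mod 19 = 8
  14^4 mod 19 = (8 * 14) mod 19 = 17
  14^5 mod 19 = (17 * 14) mod 19 = 10
  14^6 mod 19 = (10 * 14) mod 19 = 7
Result: A = 7.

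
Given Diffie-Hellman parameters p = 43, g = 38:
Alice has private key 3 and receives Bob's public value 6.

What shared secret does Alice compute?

Step 1: s = B^a mod p = 6^3 mod 43.
  6^1 mod 43 = 6
  6^2 mod 43 = (6 * 6) mod 43 = 36
  6^3 mod 43 = (36 * 6) mod 43 = 1
Result: shared secret = 1.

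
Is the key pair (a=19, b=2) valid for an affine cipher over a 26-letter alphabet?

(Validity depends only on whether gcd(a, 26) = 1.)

Step 1: Compute gcd(19, 26).
Step 2: gcd(19, 26) = 1.
Since gcd = 1, 19 is coprime with 26, so it is a valid key.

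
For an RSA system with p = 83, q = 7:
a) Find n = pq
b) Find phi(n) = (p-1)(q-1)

Step 1: n = p * q = 83 * 7 = 581.
Step 2: phi(n) = (p-1)(q-1) = 82 * 6 = 492.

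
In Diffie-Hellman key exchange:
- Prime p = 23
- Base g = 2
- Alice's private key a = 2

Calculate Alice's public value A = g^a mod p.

Step 1: A = g^a mod p = 2^2 mod 23.
  2^1 mod 23 = 2
  2^2 mod 23 = (2 * 2) mod 23 = 4
Result: A = 4.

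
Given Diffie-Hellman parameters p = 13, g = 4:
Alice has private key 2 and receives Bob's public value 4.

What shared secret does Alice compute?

Step 1: s = B^a mod p = 4^2 mod 13.
  4^1 mod 13 = 4
  4^2 mod 13 = (4 * 4) mod 13 = 3
Result: shared secret = 3.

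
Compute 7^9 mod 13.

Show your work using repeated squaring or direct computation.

Step 1: Compute 7^9 mod 13 step by step, reducing modulo 13 at each step.
  7^1 mod 13 = 7
  7^2 mod 13 = (7 * 7) mod 13 = 10
  7^3 mod 13 = (10 * 7) mod 13 = 5
  7^4 mod 13 = (5 * 7) mod 13 = 9
  7^5 mod 13 = (9 * 7) mod 13 = 11
  7^6 mod 13 = (11 * 7) mod 13 = 12
  7^7 mod 13 = (12 * 7) mod 13 = 6
  7^8 mod 13 = (6 * 7) mod 13 = 3
  7^9 mod 13 = (3 * 7) mod 13 = 8
Step 2: Result = 8.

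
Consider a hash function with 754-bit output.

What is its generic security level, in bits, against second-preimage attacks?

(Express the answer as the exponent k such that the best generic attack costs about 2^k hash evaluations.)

Step 1: The hash has a 754-bit output.
Step 2: Second-preimage resistance means: given a specific input x, it should be infeasible to find a different y with h(y) = h(x).
With a 754-bit output, a generic search for a second preimage costs about 2^754 evaluations (each trial matches the fixed target with probability 2^-754).
Step 3: Security level = 754 bits.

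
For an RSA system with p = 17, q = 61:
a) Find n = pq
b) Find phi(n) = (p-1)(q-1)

Step 1: n = p * q = 17 * 61 = 1037.
Step 2: phi(n) = (p-1)(q-1) = 16 * 60 = 960.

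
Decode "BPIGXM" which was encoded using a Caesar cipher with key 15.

Step 1: Reverse the shift by subtracting 15 from each letter position.
  B (position 1) -> position (1-15) mod 26 = 12 -> M
  P (position 15) -> position (15-15) mod 26 = 0 -> A
  I (position 8) -> position (8-15) mod 26 = 19 -> T
  G (position 6) -> position (6-15) mod 26 = 17 -> R
  X (position 23) -> position (23-15) mod 26 = 8 -> I
  M (position 12) -> position (12-15) mod 26 = 23 -> X
Decrypted message: MATRIX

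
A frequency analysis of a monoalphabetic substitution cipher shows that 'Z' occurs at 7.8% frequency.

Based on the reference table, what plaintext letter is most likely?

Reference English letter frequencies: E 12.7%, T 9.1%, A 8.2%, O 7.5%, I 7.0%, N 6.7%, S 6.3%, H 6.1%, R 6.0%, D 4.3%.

Step 1: The observed frequency is 7.8%.
Step 2: Compare with English frequencies:
  E: 12.7% (difference: 4.9%)
  T: 9.1% (difference: 1.3%)
  A: 8.2% (difference: 0.4%)
  O: 7.5% (difference: 0.3%) <-- closest
  I: 7.0% (difference: 0.8%)
  N: 6.7% (difference: 1.1%)
  S: 6.3% (difference: 1.5%)
  H: 6.1% (difference: 1.7%)
  R: 6.0% (difference: 1.8%)
  D: 4.3% (difference: 3.5%)
Step 3: 'Z' most likely represents 'O' (frequency 7.5%).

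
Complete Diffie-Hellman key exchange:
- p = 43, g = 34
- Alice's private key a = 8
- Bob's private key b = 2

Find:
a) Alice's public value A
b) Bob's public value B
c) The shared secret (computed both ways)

Step 1: A = g^a mod p = 34^8 mod 43 = 23.
Step 2: B = g^b mod p = 34^2 mod 43 = 38.
Step 3: Alice computes s = B^a mod p = 38^8 mod 43 = 13.
Step 4: Bob computes s = A^b mod p = 23^2 mod 43 = 13.
Both sides agree: shared secret = 13.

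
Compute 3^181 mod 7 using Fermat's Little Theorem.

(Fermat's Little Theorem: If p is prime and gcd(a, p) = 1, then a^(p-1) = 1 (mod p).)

Step 1: Since 7 is prime, by Fermat's Little Theorem: 3^6 = 1 (mod 7).
Step 2: Reduce exponent: 181 mod 6 = 1.
Step 3: So 3^181 = 3^1 (mod 7).
Step 4: 3^1 mod 7 = 3.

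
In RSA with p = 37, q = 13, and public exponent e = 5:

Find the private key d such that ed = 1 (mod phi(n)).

Step 1: n = 37 * 13 = 481.
Step 2: phi(n) = 36 * 12 = 432.
Step 3: Find d such that 5 * d = 1 (mod 432).
Step 4: d = 5^(-1) mod 432 = 173.
Verification: 5 * 173 = 865 = 2 * 432 + 1.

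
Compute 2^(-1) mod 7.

Step 1: We need x such that 2 * x = 1 (mod 7).
Step 2: Using the extended Euclidean algorithm or trial:
  2 * 4 = 8 = 1 * 7 + 1.
Step 3: Since 8 mod 7 = 1, the inverse is x = 4.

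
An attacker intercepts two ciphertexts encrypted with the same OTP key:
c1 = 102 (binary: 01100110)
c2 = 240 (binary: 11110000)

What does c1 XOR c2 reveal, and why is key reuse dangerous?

Step 1: c1 XOR c2 = (m1 XOR k) XOR (m2 XOR k).
Step 2: By XOR associativity/commutativity: = m1 XOR m2 XOR k XOR k = m1 XOR m2.
Step 3: 01100110 XOR 11110000 = 10010110 = 150.
Step 4: The key cancels out! An attacker learns m1 XOR m2 = 150, revealing the relationship between plaintexts.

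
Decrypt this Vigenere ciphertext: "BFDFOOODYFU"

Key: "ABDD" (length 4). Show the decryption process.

Step 1: Key 'ABDD' has length 4. Extended key: ABDDABDDABD
Step 2: Decrypt each position:
  B(1) - A(0) = 1 = B
  F(5) - B(1) = 4 = E
  D(3) - D(3) = 0 = A
  F(5) - D(3) = 2 = C
  O(14) - A(0) = 14 = O
  O(14) - B(1) = 13 = N
  O(14) - D(3) = 11 = L
  D(3) - D(3) = 0 = A
  Y(24) - A(0) = 24 = Y
  F(5) - B(1) = 4 = E
  U(20) - D(3) = 17 = R
Plaintext: BEACONLAYER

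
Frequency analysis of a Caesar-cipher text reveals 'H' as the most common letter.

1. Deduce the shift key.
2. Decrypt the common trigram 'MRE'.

Step 1: In English, 'E' is the most frequent letter (12.7%).
Step 2: The most frequent ciphertext letter is 'H' (position 7).
Step 3: Shift = (7 - 4) mod 26 = 3.
Step 4: Decrypt 'MRE' by shifting back 3:
  M -> J
  R -> O
  E -> B
Step 5: 'MRE' decrypts to 'JOB'.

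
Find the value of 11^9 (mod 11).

Step 1: Compute 11^9 mod 11 step by step, reducing modulo 11 at each step.
  11^1 mod 11 = 0
  11^2 mod 11 = (0 * 11) mod 11 = 0
  11^3 mod 11 = (0 * 11) mod 11 = 0
  11^4 mod 11 = (0 * 11) mod 11 = 0
  11^5 mod 11 = (0 * 11) mod 11 = 0
  11^6 mod 11 = (0 * 11) mod 11 = 0
  11^7 mod 11 = (0 * 11) mod 11 = 0
  11^8 mod 11 = (0 * 11) mod 11 = 0
  11^9 mod 11 = (0 * 11) mod 11 = 0
Step 2: Result = 0.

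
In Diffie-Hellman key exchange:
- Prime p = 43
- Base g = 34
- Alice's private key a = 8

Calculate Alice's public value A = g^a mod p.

Step 1: A = g^a mod p = 34^8 mod 43.
  34^1 mod 43 = 34
  34^2 mod 43 = (34 * 34) mod 43 = 38
  34^3 mod 43 = (38 * 34) mod 43 = 2
  34^4 mod 43 = (2 * 34) mod 43 = 25
  34^5 mod 43 = (25 * 34) mod 43 = 33
  34^6 mod 43 = (33 * 34) mod 43 = 4
  34^7 mod 43 = (4 * 34) mod 43 = 7
  34^8 mod 43 = (7 * 34) mod 43 = 23
Result: A = 23.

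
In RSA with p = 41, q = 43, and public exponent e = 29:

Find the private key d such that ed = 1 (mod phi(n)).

Step 1: n = 41 * 43 = 1763.
Step 2: phi(n) = 40 * 42 = 1680.
Step 3: Find d such that 29 * d = 1 (mod 1680).
Step 4: d = 29^(-1) mod 1680 = 869.
Verification: 29 * 869 = 25201 = 15 * 1680 + 1.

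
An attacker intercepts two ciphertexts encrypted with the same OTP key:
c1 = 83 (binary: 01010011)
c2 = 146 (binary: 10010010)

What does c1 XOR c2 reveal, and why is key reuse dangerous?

Step 1: c1 XOR c2 = (m1 XOR k) XOR (m2 XOR k).
Step 2: By XOR associativity/commutativity: = m1 XOR m2 XOR k XOR k = m1 XOR m2.
Step 3: 01010011 XOR 10010010 = 11000001 = 193.
Step 4: The key cancels out! An attacker learns m1 XOR m2 = 193, revealing the relationship between plaintexts.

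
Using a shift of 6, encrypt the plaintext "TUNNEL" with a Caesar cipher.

Step 1: For each letter, shift forward by 6 positions (mod 26).
  T (position 19) -> position (19+6) mod 26 = 25 -> Z
  U (position 20) -> position (20+6) mod 26 = 0 -> A
  N (position 13) -> position (13+6) mod 26 = 19 -> T
  N (position 13) -> position (13+6) mod 26 = 19 -> T
  E (position 4) -> position (4+6) mod 26 = 10 -> K
  L (position 11) -> position (11+6) mod 26 = 17 -> R
Result: ZATTKR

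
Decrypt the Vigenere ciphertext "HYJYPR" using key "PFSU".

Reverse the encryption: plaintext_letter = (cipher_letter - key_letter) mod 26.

Step 1: Extend key: PFSUPF
Step 2: Decrypt each letter (c - k) mod 26:
  H(7) - P(15) = (7-15) mod 26 = 18 = S
  Y(24) - F(5) = (24-5) mod 26 = 19 = T
  J(9) - S(18) = (9-18) mod 26 = 17 = R
  Y(24) - U(20) = (24-20) mod 26 = 4 = E
  P(15) - P(15) = (15-15) mod 26 = 0 = A
  R(17) - F(5) = (17-5) mod 26 = 12 = M
Plaintext: STREAM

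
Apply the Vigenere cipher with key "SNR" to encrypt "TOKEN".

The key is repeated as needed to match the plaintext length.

Step 1: Repeat key to match plaintext length:
  Plaintext: TOKEN
  Key:       SNRSN
Step 2: Encrypt each letter:
  T(19) + S(18) = (19+18) mod 26 = 11 = L
  O(14) + N(13) = (14+13) mod 26 = 1 = B
  K(10) + R(17) = (10+17) mod 26 = 1 = B
  E(4) + S(18) = (4+18) mod 26 = 22 = W
  N(13) + N(13) = (13+13) mod 26 = 0 = A
Ciphertext: LBBWA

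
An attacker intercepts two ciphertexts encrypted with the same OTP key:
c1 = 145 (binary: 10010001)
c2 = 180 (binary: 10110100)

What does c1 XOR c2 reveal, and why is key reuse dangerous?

Step 1: c1 XOR c2 = (m1 XOR k) XOR (m2 XOR k).
Step 2: By XOR associativity/commutativity: = m1 XOR m2 XOR k XOR k = m1 XOR m2.
Step 3: 10010001 XOR 10110100 = 00100101 = 37.
Step 4: The key cancels out! An attacker learns m1 XOR m2 = 37, revealing the relationship between plaintexts.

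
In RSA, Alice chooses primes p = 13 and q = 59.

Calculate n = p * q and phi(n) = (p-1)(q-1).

Step 1: n = p * q = 13 * 59 = 767.
Step 2: phi(n) = (p-1)(q-1) = 12 * 58 = 696.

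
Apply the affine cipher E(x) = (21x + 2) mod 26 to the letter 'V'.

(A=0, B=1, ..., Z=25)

Step 1: Convert 'V' to number: x = 21.
Step 2: E(21) = (21 * 21 + 2) mod 26 = 443 mod 26 = 1.
Step 3: Convert 1 back to letter: B.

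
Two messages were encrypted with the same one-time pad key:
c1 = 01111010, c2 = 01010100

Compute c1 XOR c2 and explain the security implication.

Step 1: c1 XOR c2 = (m1 XOR k) XOR (m2 XOR k).
Step 2: By XOR associativity/commutativity: = m1 XOR m2 XOR k XOR k = m1 XOR m2.
Step 3: 01111010 XOR 01010100 = 00101110 = 46.
Step 4: The key cancels out! An attacker learns m1 XOR m2 = 46, revealing the relationship between plaintexts.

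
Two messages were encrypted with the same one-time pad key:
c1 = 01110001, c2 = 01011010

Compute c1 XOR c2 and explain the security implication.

Step 1: c1 XOR c2 = (m1 XOR k) XOR (m2 XOR k).
Step 2: By XOR associativity/commutativity: = m1 XOR m2 XOR k XOR k = m1 XOR m2.
Step 3: 01110001 XOR 01011010 = 00101011 = 43.
Step 4: The key cancels out! An attacker learns m1 XOR m2 = 43, revealing the relationship between plaintexts.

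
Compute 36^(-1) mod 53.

Step 1: We need x such that 36 * x = 1 (mod 53).
Step 2: Using the extended Euclidean algorithm or trial:
  36 * 28 = 1008 = 19 * 53 + 1.
Step 3: Since 1008 mod 53 = 1, the inverse is x = 28.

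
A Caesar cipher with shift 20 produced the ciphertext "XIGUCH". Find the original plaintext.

Step 1: Reverse the shift by subtracting 20 from each letter position.
  X (position 23) -> position (23-20) mod 26 = 3 -> D
  I (position 8) -> position (8-20) mod 26 = 14 -> O
  G (position 6) -> position (6-20) mod 26 = 12 -> M
  U (position 20) -> position (20-20) mod 26 = 0 -> A
  C (position 2) -> position (2-20) mod 26 = 8 -> I
  H (position 7) -> position (7-20) mod 26 = 13 -> N
Decrypted message: DOMAIN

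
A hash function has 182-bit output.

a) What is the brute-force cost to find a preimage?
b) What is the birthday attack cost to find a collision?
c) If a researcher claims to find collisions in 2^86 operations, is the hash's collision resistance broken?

Step 1: Preimage resistance requires brute-force of 2^182 operations.
Step 2: Collision resistance (birthday bound) = 2^(182/2) = 2^91.
Step 3: The claimed attack costs 2^86 operations.
Step 4: Since 2^86 < 2^91, the claimed attack beats the generic birthday bound, so collision resistance is broken.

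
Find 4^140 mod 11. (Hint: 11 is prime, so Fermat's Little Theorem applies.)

Step 1: Since 11 is prime, by Fermat's Little Theorem: 4^10 = 1 (mod 11).
Step 2: Reduce exponent: 140 mod 10 = 0.
Step 3: So 4^140 = 4^0 (mod 11).
Step 4: 4^0 mod 11 = 1.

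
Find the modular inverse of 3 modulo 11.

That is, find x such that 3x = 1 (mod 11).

Step 1: We need x such that 3 * x = 1 (mod 11).
Step 2: Using the extended Euclidean algorithm or trial:
  3 * 4 = 12 = 1 * 11 + 1.
Step 3: Since 12 mod 11 = 1, the inverse is x = 4.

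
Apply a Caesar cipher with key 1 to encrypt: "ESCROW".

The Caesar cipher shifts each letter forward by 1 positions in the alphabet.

Step 1: For each letter, shift forward by 1 positions (mod 26).
  E (position 4) -> position (4+1) mod 26 = 5 -> F
  S (position 18) -> position (18+1) mod 26 = 19 -> T
  C (position 2) -> position (2+1) mod 26 = 3 -> D
  R (position 17) -> position (17+1) mod 26 = 18 -> S
  O (position 14) -> position (14+1) mod 26 = 15 -> P
  W (position 22) -> position (22+1) mod 26 = 23 -> X
Result: FTDSPX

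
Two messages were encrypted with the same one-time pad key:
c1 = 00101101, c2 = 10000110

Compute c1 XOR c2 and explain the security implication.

Step 1: c1 XOR c2 = (m1 XOR k) XOR (m2 XOR k).
Step 2: By XOR associativity/commutativity: = m1 XOR m2 XOR k XOR k = m1 XOR m2.
Step 3: 00101101 XOR 10000110 = 10101011 = 171.
Step 4: The key cancels out! An attacker learns m1 XOR m2 = 171, revealing the relationship between plaintexts.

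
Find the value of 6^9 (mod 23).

Step 1: Compute 6^9 mod 23 step by step, reducing modulo 23 at each step.
  6^1 mod 23 = 6
  6^2 mod 23 = (6 * 6) mod 23 = 13
  6^3 mod 23 = (13 * 6) mod 23 = 9
  6^4 mod 23 = (9 * 6) mod 23 = 8
  6^5 mod 23 = (8 * 6) mod 23 = 2
  6^6 mod 23 = (2 * 6) mod 23 = 12
  6^7 mod 23 = (12 * 6) mod 23 = 3
  6^8 mod 23 = (3 * 6) mod 23 = 18
  6^9 mod 23 = (18 * 6) mod 23 = 16
Step 2: Result = 16.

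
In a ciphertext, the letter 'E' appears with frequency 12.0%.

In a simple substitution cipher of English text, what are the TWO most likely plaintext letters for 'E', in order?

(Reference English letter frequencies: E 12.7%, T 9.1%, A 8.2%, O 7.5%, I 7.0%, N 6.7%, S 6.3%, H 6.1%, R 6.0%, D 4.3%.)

Step 1: Observed frequency of 'E' is 12.0%.
Step 2: Compute distances to each reference frequency and sort:
  E (12.7%): difference = 0.7% <-- BEST
  T (9.1%): difference = 2.9% <-- RUNNER-UP
  A (8.2%): difference = 3.8%
  O (7.5%): difference = 4.5%
  I (7.0%): difference = 5.0%
Step 3: Most likely is 'E' (12.7%, diff 0.7%); second most likely is 'T' (9.1%, diff 2.9%).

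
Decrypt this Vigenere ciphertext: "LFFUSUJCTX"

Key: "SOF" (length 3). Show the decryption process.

Step 1: Key 'SOF' has length 3. Extended key: SOFSOFSOFS
Step 2: Decrypt each position:
  L(11) - S(18) = 19 = T
  F(5) - O(14) = 17 = R
  F(5) - F(5) = 0 = A
  U(20) - S(18) = 2 = C
  S(18) - O(14) = 4 = E
  U(20) - F(5) = 15 = P
  J(9) - S(18) = 17 = R
  C(2) - O(14) = 14 = O
  T(19) - F(5) = 14 = O
  X(23) - S(18) = 5 = F
Plaintext: TRACEPROOF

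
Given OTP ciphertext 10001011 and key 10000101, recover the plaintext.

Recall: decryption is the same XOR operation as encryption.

Step 1: XOR ciphertext with key:
  Ciphertext: 10001011
  Key:        10000101
  XOR:        00001110
Step 2: Plaintext = 00001110 = 14 in decimal.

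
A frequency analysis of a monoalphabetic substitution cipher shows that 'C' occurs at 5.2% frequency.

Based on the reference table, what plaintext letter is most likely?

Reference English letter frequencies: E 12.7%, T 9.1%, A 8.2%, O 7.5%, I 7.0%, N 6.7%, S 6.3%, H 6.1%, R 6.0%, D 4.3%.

Step 1: The observed frequency is 5.2%.
Step 2: Compare with English frequencies:
  E: 12.7% (difference: 7.5%)
  T: 9.1% (difference: 3.9%)
  A: 8.2% (difference: 3.0%)
  O: 7.5% (difference: 2.3%)
  I: 7.0% (difference: 1.8%)
  N: 6.7% (difference: 1.5%)
  S: 6.3% (difference: 1.1%)
  H: 6.1% (difference: 0.9%)
  R: 6.0% (difference: 0.8%) <-- closest
  D: 4.3% (difference: 0.9%)
Step 3: 'C' most likely represents 'R' (frequency 6.0%).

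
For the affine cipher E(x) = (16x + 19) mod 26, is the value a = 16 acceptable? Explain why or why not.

Step 1: Compute gcd(16, 26).
Step 2: gcd(16, 26) = 2.
Since gcd = 2 != 1, 16 shares a common factor with 26, so it cannot be used.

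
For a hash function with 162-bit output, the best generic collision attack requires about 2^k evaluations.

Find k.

Step 1: The hash has a 162-bit output.
Step 2: Collision resistance means it should be infeasible to find any x != y with h(x) = h(y).
By the birthday bound, a generic collision search succeeds after about sqrt(2^162) = 2^(162/2) = 2^81 evaluations.
Step 3: Security level = 81 bits.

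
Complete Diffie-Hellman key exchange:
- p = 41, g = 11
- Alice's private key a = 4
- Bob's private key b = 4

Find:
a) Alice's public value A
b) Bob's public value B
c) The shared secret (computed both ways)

Step 1: A = g^a mod p = 11^4 mod 41 = 4.
Step 2: B = g^b mod p = 11^4 mod 41 = 4.
Step 3: Alice computes s = B^a mod p = 4^4 mod 41 = 10.
Step 4: Bob computes s = A^b mod p = 4^4 mod 41 = 10.
Both sides agree: shared secret = 10.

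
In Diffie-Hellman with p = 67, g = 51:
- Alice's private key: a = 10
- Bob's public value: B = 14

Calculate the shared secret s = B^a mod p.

Step 1: s = B^a mod p = 14^10 mod 67.
  14^1 mod 67 = 14
  14^2 mod 67 = (14 * 14) mod 67 = 62
  14^3 mod 67 = (62 * 14) mod 67 = 64
  14^4 mod 67 = (64 * 14) mod 67 = 25
  14^5 mod 67 = (25 * 14) mod 67 = 15
  14^6 mod 67 = (15 * 14) mod 67 = 9
  14^7 mod 67 = (9 * 14) mod 67 = 59
  14^8 mod 67 = (59 * 14) mod 67 = 22
  14^9 mod 67 = (22 * 14) mod 67 = 40
  14^10 mod 67 = (40 * 14) mod 67 = 24
Result: shared secret = 24.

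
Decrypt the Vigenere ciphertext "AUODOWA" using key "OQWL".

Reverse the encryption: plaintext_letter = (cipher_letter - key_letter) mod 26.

Step 1: Extend key: OQWLOQW
Step 2: Decrypt each letter (c - k) mod 26:
  A(0) - O(14) = (0-14) mod 26 = 12 = M
  U(20) - Q(16) = (20-16) mod 26 = 4 = E
  O(14) - W(22) = (14-22) mod 26 = 18 = S
  D(3) - L(11) = (3-11) mod 26 = 18 = S
  O(14) - O(14) = (14-14) mod 26 = 0 = A
  W(22) - Q(16) = (22-16) mod 26 = 6 = G
  A(0) - W(22) = (0-22) mod 26 = 4 = E
Plaintext: MESSAGE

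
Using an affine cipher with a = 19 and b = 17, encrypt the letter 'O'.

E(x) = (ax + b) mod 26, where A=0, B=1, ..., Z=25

Step 1: Convert 'O' to number: x = 14.
Step 2: E(14) = (19 * 14 + 17) mod 26 = 283 mod 26 = 23.
Step 3: Convert 23 back to letter: X.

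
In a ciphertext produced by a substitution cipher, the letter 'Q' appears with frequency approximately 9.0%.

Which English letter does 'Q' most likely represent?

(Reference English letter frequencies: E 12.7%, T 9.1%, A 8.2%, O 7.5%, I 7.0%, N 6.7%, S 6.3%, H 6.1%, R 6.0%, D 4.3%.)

Step 1: The observed frequency is 9.0%.
Step 2: Compare with English frequencies:
  E: 12.7% (difference: 3.7%)
  T: 9.1% (difference: 0.1%) <-- closest
  A: 8.2% (difference: 0.8%)
  O: 7.5% (difference: 1.5%)
  I: 7.0% (difference: 2.0%)
  N: 6.7% (difference: 2.3%)
  S: 6.3% (difference: 2.7%)
  H: 6.1% (difference: 2.9%)
  R: 6.0% (difference: 3.0%)
  D: 4.3% (difference: 4.7%)
Step 3: 'Q' most likely represents 'T' (frequency 9.1%).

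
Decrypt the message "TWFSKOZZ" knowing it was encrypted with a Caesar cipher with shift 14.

Step 1: Reverse the shift by subtracting 14 from each letter position.
  T (position 19) -> position (19-14) mod 26 = 5 -> F
  W (position 22) -> position (22-14) mod 26 = 8 -> I
  F (position 5) -> position (5-14) mod 26 = 17 -> R
  S (position 18) -> position (18-14) mod 26 = 4 -> E
  K (position 10) -> position (10-14) mod 26 = 22 -> W
  O (position 14) -> position (14-14) mod 26 = 0 -> A
  Z (position 25) -> position (25-14) mod 26 = 11 -> L
  Z (position 25) -> position (25-14) mod 26 = 11 -> L
Decrypted message: FIREWALL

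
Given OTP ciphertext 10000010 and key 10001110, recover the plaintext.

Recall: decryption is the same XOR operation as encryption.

Step 1: XOR ciphertext with key:
  Ciphertext: 10000010
  Key:        10001110
  XOR:        00001100
Step 2: Plaintext = 00001100 = 12 in decimal.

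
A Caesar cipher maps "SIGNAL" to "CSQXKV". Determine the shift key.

Step 1: Compare first letters: S (position 18) -> C (position 2).
Step 2: Shift = (2 - 18) mod 26 = 10.
The shift value is 10.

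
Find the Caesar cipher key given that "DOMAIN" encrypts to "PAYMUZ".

Step 1: Compare first letters: D (position 3) -> P (position 15).
Step 2: Shift = (15 - 3) mod 26 = 12.
The shift value is 12.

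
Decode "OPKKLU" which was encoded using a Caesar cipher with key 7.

Step 1: Reverse the shift by subtracting 7 from each letter position.
  O (position 14) -> position (14-7) mod 26 = 7 -> H
  P (position 15) -> position (15-7) mod 26 = 8 -> I
  K (position 10) -> position (10-7) mod 26 = 3 -> D
  K (position 10) -> position (10-7) mod 26 = 3 -> D
  L (position 11) -> position (11-7) mod 26 = 4 -> E
  U (position 20) -> position (20-7) mod 26 = 13 -> N
Decrypted message: HIDDEN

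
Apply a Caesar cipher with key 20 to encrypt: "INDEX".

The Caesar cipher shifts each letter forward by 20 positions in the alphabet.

Step 1: For each letter, shift forward by 20 positions (mod 26).
  I (position 8) -> position (8+20) mod 26 = 2 -> C
  N (position 13) -> position (13+20) mod 26 = 7 -> H
  D (position 3) -> position (3+20) mod 26 = 23 -> X
  E (position 4) -> position (4+20) mod 26 = 24 -> Y
  X (position 23) -> position (23+20) mod 26 = 17 -> R
Result: CHXYR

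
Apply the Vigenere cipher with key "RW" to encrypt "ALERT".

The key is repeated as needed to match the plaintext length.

Step 1: Repeat key to match plaintext length:
  Plaintext: ALERT
  Key:       RWRWR
Step 2: Encrypt each letter:
  A(0) + R(17) = (0+17) mod 26 = 17 = R
  L(11) + W(22) = (11+22) mod 26 = 7 = H
  E(4) + R(17) = (4+17) mod 26 = 21 = V
  R(17) + W(22) = (17+22) mod 26 = 13 = N
  T(19) + R(17) = (19+17) mod 26 = 10 = K
Ciphertext: RHVNK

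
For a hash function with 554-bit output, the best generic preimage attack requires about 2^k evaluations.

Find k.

Step 1: The hash has a 554-bit output.
Step 2: Preimage resistance means: given a digest h(x), it should be infeasible to find any input that hashes to it.
With a 554-bit output there are 2^554 possible digests, so a generic brute-force preimage search costs about 2^554 evaluations.
Step 3: Security level = 554 bits.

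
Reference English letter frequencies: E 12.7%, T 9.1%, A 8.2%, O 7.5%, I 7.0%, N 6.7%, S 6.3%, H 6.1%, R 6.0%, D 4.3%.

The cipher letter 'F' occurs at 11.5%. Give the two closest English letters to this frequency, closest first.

Step 1: Observed frequency of 'F' is 11.5%.
Step 2: Compute distances to each reference frequency and sort:
  E (12.7%): difference = 1.2% <-- BEST
  T (9.1%): difference = 2.4% <-- RUNNER-UP
  A (8.2%): difference = 3.3%
  O (7.5%): difference = 4.0%
  I (7.0%): difference = 4.5%
Step 3: Most likely is 'E' (12.7%, diff 1.2%); second most likely is 'T' (9.1%, diff 2.4%).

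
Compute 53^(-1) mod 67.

Step 1: We need x such that 53 * x = 1 (mod 67).
Step 2: Using the extended Euclidean algorithm or trial:
  53 * 43 = 2279 = 34 * 67 + 1.
Step 3: Since 2279 mod 67 = 1, the inverse is x = 43.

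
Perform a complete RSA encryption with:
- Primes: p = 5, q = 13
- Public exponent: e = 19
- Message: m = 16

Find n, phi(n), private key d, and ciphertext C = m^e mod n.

Step 1: n = 5 * 13 = 65.
Step 2: phi(n) = (5-1)(13-1) = 4 * 12 = 48.
Step 3: Find d = 19^(-1) mod 48 = 43.
  Verify: 19 * 43 = 817 = 1 (mod 48).
Step 4: C = 16^19 mod 65 = 16.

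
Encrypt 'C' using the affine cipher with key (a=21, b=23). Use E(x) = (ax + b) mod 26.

Step 1: Convert 'C' to number: x = 2.
Step 2: E(2) = (21 * 2 + 23) mod 26 = 65 mod 26 = 13.
Step 3: Convert 13 back to letter: N.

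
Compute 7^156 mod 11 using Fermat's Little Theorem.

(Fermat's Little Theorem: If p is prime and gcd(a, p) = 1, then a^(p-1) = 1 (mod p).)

Step 1: Since 11 is prime, by Fermat's Little Theorem: 7^10 = 1 (mod 11).
Step 2: Reduce exponent: 156 mod 10 = 6.
Step 3: So 7^156 = 7^6 (mod 11).
Step 4: 7^6 mod 11 = 4.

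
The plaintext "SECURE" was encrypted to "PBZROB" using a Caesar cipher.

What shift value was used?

Step 1: Compare first letters: S (position 18) -> P (position 15).
Step 2: Shift = (15 - 18) mod 26 = 23.
The shift value is 23.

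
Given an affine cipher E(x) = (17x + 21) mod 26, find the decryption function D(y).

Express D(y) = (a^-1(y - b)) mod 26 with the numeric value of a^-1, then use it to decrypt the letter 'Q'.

Step 1: Find a^-1, the modular inverse of 17 mod 26.
Step 2: We need 17 * a^-1 = 1 (mod 26).
Step 3: 17 * 23 = 391 = 15 * 26 + 1, so a^-1 = 23.
Step 4: D(y) = 23(y - 21) mod 26.
Step 5: Apply to 'Q' (y = 16): D(16) = 23 * (16 - 21) mod 26 = 23 * -5 mod 26 = 15 -> 'P'.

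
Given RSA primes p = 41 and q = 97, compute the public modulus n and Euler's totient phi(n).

Step 1: n = p * q = 41 * 97 = 3977.
Step 2: phi(n) = (p-1)(q-1) = 40 * 96 = 3840.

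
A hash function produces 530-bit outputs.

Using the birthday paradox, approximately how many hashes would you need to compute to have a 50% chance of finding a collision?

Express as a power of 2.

Step 1: The birthday paradox gives collision probability ~50% after sqrt(2^n) = 2^(n/2) hashes.
Step 2: For 530-bit output: 2^(530/2) = 2^265.
Step 3: Approximately 2^265 hash computations needed.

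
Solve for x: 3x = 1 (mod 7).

Step 1: We need x such that 3 * x = 1 (mod 7).
Step 2: Using the extended Euclidean algorithm or trial:
  3 * 5 = 15 = 2 * 7 + 1.
Step 3: Since 15 mod 7 = 1, the inverse is x = 5.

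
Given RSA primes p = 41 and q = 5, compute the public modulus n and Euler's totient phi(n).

Step 1: n = p * q = 41 * 5 = 205.
Step 2: phi(n) = (p-1)(q-1) = 40 * 4 = 160.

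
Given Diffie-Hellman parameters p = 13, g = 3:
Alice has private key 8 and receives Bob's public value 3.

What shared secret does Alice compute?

Step 1: s = B^a mod p = 3^8 mod 13.
  3^1 mod 13 = 3
  3^2 mod 13 = (3 * 3) mod 13 = 9
  3^3 mod 13 = (9 * 3) mod 13 = 1
  3^4 mod 13 = (1 * 3) mod 13 = 3
  3^5 mod 13 = (3 * 3) mod 13 = 9
  3^6 mod 13 = (9 * 3) mod 13 = 1
  3^7 mod 13 = (1 * 3) mod 13 = 3
  3^8 mod 13 = (3 * 3) mod 13 = 9
Result: shared secret = 9.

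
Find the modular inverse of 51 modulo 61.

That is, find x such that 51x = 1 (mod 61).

Step 1: We need x such that 51 * x = 1 (mod 61).
Step 2: Using the extended Euclidean algorithm or trial:
  51 * 6 = 306 = 5 * 61 + 1.
Step 3: Since 306 mod 61 = 1, the inverse is x = 6.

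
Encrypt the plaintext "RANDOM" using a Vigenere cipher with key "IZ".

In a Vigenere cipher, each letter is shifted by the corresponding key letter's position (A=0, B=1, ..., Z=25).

Step 1: Repeat key to match plaintext length:
  Plaintext: RANDOM
  Key:       IZIZIZ
Step 2: Encrypt each letter:
  R(17) + I(8) = (17+8) mod 26 = 25 = Z
  A(0) + Z(25) = (0+25) mod 26 = 25 = Z
  N(13) + I(8) = (13+8) mod 26 = 21 = V
  D(3) + Z(25) = (3+25) mod 26 = 2 = C
  O(14) + I(8) = (14+8) mod 26 = 22 = W
  M(12) + Z(25) = (12+25) mod 26 = 11 = L
Ciphertext: ZZVCWL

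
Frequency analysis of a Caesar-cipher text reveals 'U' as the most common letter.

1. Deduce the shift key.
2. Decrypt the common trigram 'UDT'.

Step 1: In English, 'E' is the most frequent letter (12.7%).
Step 2: The most frequent ciphertext letter is 'U' (position 20).
Step 3: Shift = (20 - 4) mod 26 = 16.
Step 4: Decrypt 'UDT' by shifting back 16:
  U -> E
  D -> N
  T -> D
Step 5: 'UDT' decrypts to 'END'.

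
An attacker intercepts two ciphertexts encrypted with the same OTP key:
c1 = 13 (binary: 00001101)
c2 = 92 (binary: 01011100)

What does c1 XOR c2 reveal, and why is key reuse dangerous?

Step 1: c1 XOR c2 = (m1 XOR k) XOR (m2 XOR k).
Step 2: By XOR associativity/commutativity: = m1 XOR m2 XOR k XOR k = m1 XOR m2.
Step 3: 00001101 XOR 01011100 = 01010001 = 81.
Step 4: The key cancels out! An attacker learns m1 XOR m2 = 81, revealing the relationship between plaintexts.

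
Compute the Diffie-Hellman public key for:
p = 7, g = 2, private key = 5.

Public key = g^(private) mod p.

Step 1: A = g^a mod p = 2^5 mod 7.
  2^1 mod 7 = 2
  2^2 mod 7 = (2 * 2) mod 7 = 4
  2^3 mod 7 = (4 * 2) mod 7 = 1
  2^4 mod 7 = (1 * 2) mod 7 = 2
  2^5 mod 7 = (2 * 2) mod 7 = 4
Result: A = 4.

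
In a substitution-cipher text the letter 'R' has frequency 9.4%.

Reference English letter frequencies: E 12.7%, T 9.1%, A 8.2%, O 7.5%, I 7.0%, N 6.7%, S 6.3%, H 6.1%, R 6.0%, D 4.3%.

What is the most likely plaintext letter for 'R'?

Step 1: The observed frequency is 9.4%.
Step 2: Compare with English frequencies:
  E: 12.7% (difference: 3.3%)
  T: 9.1% (difference: 0.3%) <-- closest
  A: 8.2% (difference: 1.2%)
  O: 7.5% (difference: 1.9%)
  I: 7.0% (difference: 2.4%)
  N: 6.7% (difference: 2.7%)
  S: 6.3% (difference: 3.1%)
  H: 6.1% (difference: 3.3%)
  R: 6.0% (difference: 3.4%)
  D: 4.3% (difference: 5.1%)
Step 3: 'R' most likely represents 'T' (frequency 9.1%).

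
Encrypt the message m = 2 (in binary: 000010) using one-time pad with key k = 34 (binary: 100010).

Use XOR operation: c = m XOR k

Step 1: Write out the XOR operation bit by bit:
  Message: 000010
  Key:     100010
  XOR:     100000
Step 2: Convert to decimal: 100000 = 32.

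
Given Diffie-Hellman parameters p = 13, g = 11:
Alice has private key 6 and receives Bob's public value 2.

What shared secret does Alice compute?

Step 1: s = B^a mod p = 2^6 mod 13.
  2^1 mod 13 = 2
  2^2 mod 13 = (2 * 2) mod 13 = 4
  2^3 mod 13 = (4 * 2) mod 13 = 8
  2^4 mod 13 = (8 * 2) mod 13 = 3
  2^5 mod 13 = (3 * 2) mod 13 = 6
  2^6 mod 13 = (6 * 2) mod 13 = 12
Result: shared secret = 12.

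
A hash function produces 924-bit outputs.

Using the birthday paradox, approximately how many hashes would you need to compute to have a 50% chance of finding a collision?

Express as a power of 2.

Step 1: The birthday paradox gives collision probability ~50% after sqrt(2^n) = 2^(n/2) hashes.
Step 2: For 924-bit output: 2^(924/2) = 2^462.
Step 3: Approximately 2^462 hash computations needed.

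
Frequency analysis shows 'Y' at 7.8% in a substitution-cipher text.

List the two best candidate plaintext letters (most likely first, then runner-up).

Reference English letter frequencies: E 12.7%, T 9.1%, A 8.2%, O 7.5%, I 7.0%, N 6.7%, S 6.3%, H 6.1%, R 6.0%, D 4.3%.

Step 1: Observed frequency of 'Y' is 7.8%.
Step 2: Compute distances to each reference frequency and sort:
  O (7.5%): difference = 0.3% <-- BEST
  A (8.2%): difference = 0.4% <-- RUNNER-UP
  I (7.0%): difference = 0.8%
  N (6.7%): difference = 1.1%
  T (9.1%): difference = 1.3%
Step 3: Most likely is 'O' (7.5%, diff 0.3%); second most likely is 'A' (8.2%, diff 0.4%).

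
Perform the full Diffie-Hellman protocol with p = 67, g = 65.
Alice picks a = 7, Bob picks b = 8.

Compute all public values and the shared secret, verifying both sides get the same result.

Step 1: A = g^a mod p = 65^7 mod 67 = 6.
Step 2: B = g^b mod p = 65^8 mod 67 = 55.
Step 3: Alice computes s = B^a mod p = 55^7 mod 67 = 60.
Step 4: Bob computes s = A^b mod p = 6^8 mod 67 = 60.
Both sides agree: shared secret = 60.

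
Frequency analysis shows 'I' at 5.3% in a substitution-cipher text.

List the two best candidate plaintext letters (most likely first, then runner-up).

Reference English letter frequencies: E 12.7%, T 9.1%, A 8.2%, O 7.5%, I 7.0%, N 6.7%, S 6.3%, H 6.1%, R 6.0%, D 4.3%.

Step 1: Observed frequency of 'I' is 5.3%.
Step 2: Compute distances to each reference frequency and sort:
  R (6.0%): difference = 0.7% <-- BEST
  H (6.1%): difference = 0.8% <-- RUNNER-UP
  S (6.3%): difference = 1.0%
  D (4.3%): difference = 1.0%
  N (6.7%): difference = 1.4%
Step 3: Most likely is 'R' (6.0%, diff 0.7%); second most likely is 'H' (6.1%, diff 0.8%).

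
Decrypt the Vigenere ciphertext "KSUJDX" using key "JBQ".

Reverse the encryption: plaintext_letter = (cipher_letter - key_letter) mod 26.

Step 1: Extend key: JBQJBQ
Step 2: Decrypt each letter (c - k) mod 26:
  K(10) - J(9) = (10-9) mod 26 = 1 = B
  S(18) - B(1) = (18-1) mod 26 = 17 = R
  U(20) - Q(16) = (20-16) mod 26 = 4 = E
  J(9) - J(9) = (9-9) mod 26 = 0 = A
  D(3) - B(1) = (3-1) mod 26 = 2 = C
  X(23) - Q(16) = (23-16) mod 26 = 7 = H
Plaintext: BREACH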